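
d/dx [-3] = 0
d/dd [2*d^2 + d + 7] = 4*d + 1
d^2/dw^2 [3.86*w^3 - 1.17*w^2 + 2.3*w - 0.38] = 23.16*w - 2.34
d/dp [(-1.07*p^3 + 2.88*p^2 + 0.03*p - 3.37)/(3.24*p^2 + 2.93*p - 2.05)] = (-3.4668*p^4 - 6.2702*p^3 + 14.9217*p^2 + 10.0296*p + 9.8126)/(10.4976*p^4 + 18.9864*p^3 - 4.6991*p^2 - 12.013*p + 4.2025)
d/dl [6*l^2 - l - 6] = 12*l - 1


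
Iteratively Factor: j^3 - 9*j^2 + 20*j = (j - 5)*(j^2 - 4*j) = j*(j - 5)*(j - 4)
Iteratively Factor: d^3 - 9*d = (d - 3)*(d^2 + 3*d) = d*(d - 3)*(d + 3)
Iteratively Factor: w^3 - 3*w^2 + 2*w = (w - 1)*(w^2 - 2*w) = (w - 2)*(w - 1)*(w)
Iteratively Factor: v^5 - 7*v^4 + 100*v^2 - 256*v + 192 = (v - 2)*(v^4 - 5*v^3 - 10*v^2 + 80*v - 96) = (v - 3)*(v - 2)*(v^3 - 2*v^2 - 16*v + 32) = (v - 3)*(v - 2)*(v + 4)*(v^2 - 6*v + 8) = (v - 3)*(v - 2)^2*(v + 4)*(v - 4)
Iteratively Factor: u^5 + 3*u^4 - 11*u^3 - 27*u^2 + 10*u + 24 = (u + 1)*(u^4 + 2*u^3 - 13*u^2 - 14*u + 24) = (u - 1)*(u + 1)*(u^3 + 3*u^2 - 10*u - 24) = (u - 3)*(u - 1)*(u + 1)*(u^2 + 6*u + 8) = (u - 3)*(u - 1)*(u + 1)*(u + 4)*(u + 2)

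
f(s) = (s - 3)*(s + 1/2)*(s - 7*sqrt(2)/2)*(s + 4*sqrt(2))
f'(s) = (s - 3)*(s + 1/2)*(s - 7*sqrt(2)/2) + (s - 3)*(s + 1/2)*(s + 4*sqrt(2)) + (s - 3)*(s - 7*sqrt(2)/2)*(s + 4*sqrt(2)) + (s + 1/2)*(s - 7*sqrt(2)/2)*(s + 4*sqrt(2)) = 4*s^3 - 15*s^2/2 + 3*sqrt(2)*s^2/2 - 59*s - 5*sqrt(2)*s/2 - 3*sqrt(2)/4 + 70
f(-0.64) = -14.29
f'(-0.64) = 105.71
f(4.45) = -36.25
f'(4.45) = 36.63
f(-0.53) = -2.98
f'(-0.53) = 99.98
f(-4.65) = -306.86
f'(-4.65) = -158.75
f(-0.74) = -25.11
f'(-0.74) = 110.65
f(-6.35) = 428.41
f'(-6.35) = -775.03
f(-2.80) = -295.35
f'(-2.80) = 114.06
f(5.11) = 20.42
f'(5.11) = 142.67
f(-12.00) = 18546.29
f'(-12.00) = -6867.16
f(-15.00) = 48648.68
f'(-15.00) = -13703.23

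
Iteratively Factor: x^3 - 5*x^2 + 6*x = (x)*(x^2 - 5*x + 6) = x*(x - 2)*(x - 3)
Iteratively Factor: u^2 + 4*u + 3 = (u + 3)*(u + 1)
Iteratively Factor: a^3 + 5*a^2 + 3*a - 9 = (a + 3)*(a^2 + 2*a - 3) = (a + 3)^2*(a - 1)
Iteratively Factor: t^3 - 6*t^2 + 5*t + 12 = (t - 3)*(t^2 - 3*t - 4) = (t - 3)*(t + 1)*(t - 4)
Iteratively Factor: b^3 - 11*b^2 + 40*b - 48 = (b - 4)*(b^2 - 7*b + 12) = (b - 4)^2*(b - 3)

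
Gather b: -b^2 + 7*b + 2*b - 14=-b^2 + 9*b - 14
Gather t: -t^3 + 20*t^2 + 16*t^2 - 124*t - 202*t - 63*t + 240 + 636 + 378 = -t^3 + 36*t^2 - 389*t + 1254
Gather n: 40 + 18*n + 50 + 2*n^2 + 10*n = 2*n^2 + 28*n + 90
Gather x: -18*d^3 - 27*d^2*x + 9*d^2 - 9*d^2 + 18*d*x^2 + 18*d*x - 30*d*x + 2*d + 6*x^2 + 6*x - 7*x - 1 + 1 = -18*d^3 + 2*d + x^2*(18*d + 6) + x*(-27*d^2 - 12*d - 1)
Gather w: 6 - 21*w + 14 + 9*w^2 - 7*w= 9*w^2 - 28*w + 20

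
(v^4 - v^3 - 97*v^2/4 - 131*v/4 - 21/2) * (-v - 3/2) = -v^5 - v^4/2 + 103*v^3/4 + 553*v^2/8 + 477*v/8 + 63/4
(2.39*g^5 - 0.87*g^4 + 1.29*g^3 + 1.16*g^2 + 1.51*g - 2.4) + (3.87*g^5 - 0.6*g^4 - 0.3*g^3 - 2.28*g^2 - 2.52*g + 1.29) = 6.26*g^5 - 1.47*g^4 + 0.99*g^3 - 1.12*g^2 - 1.01*g - 1.11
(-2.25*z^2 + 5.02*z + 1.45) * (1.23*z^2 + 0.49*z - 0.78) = -2.7675*z^4 + 5.0721*z^3 + 5.9983*z^2 - 3.2051*z - 1.131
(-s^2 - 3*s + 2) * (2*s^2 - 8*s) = -2*s^4 + 2*s^3 + 28*s^2 - 16*s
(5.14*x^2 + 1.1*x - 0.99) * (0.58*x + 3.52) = 2.9812*x^3 + 18.7308*x^2 + 3.2978*x - 3.4848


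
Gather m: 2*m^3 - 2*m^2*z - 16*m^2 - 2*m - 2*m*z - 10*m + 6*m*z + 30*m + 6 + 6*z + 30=2*m^3 + m^2*(-2*z - 16) + m*(4*z + 18) + 6*z + 36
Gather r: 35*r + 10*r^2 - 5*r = 10*r^2 + 30*r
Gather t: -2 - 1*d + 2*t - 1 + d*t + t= -d + t*(d + 3) - 3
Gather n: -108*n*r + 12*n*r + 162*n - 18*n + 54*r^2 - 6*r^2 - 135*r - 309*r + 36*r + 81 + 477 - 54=n*(144 - 96*r) + 48*r^2 - 408*r + 504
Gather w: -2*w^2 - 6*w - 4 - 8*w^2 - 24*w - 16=-10*w^2 - 30*w - 20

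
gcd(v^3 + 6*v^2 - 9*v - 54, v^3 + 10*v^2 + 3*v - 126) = v^2 + 3*v - 18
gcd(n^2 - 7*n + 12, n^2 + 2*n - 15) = n - 3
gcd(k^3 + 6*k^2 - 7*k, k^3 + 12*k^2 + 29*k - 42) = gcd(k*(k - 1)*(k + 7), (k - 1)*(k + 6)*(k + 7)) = k^2 + 6*k - 7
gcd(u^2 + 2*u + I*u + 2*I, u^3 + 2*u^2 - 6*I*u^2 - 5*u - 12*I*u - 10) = u + 2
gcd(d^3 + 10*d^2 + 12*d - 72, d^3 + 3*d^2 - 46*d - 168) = d + 6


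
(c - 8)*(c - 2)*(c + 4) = c^3 - 6*c^2 - 24*c + 64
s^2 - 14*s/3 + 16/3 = (s - 8/3)*(s - 2)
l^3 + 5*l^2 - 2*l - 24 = (l - 2)*(l + 3)*(l + 4)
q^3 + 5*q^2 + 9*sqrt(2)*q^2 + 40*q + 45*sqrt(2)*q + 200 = (q + 5)*(q + 4*sqrt(2))*(q + 5*sqrt(2))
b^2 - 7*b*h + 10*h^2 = (b - 5*h)*(b - 2*h)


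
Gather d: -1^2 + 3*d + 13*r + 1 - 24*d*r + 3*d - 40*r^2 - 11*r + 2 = d*(6 - 24*r) - 40*r^2 + 2*r + 2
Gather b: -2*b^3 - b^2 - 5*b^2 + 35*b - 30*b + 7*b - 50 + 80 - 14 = -2*b^3 - 6*b^2 + 12*b + 16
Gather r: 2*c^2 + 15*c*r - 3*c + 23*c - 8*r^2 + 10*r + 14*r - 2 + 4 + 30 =2*c^2 + 20*c - 8*r^2 + r*(15*c + 24) + 32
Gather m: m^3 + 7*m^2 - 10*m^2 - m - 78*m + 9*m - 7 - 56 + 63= m^3 - 3*m^2 - 70*m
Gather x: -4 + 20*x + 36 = 20*x + 32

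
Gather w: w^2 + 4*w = w^2 + 4*w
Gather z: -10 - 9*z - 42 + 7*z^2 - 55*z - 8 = 7*z^2 - 64*z - 60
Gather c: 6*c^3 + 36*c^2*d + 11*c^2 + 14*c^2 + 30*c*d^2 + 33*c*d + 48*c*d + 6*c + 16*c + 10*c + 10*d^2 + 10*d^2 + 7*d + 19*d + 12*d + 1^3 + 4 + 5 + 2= 6*c^3 + c^2*(36*d + 25) + c*(30*d^2 + 81*d + 32) + 20*d^2 + 38*d + 12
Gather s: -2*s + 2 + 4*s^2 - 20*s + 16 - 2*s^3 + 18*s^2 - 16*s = -2*s^3 + 22*s^2 - 38*s + 18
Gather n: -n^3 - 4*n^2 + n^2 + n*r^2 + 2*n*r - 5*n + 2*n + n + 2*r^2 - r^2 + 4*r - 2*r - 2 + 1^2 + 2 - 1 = -n^3 - 3*n^2 + n*(r^2 + 2*r - 2) + r^2 + 2*r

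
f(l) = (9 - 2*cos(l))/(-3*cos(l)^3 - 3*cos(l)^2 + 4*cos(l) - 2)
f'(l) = (9 - 2*cos(l))*(-9*sin(l)*cos(l)^2 - 6*sin(l)*cos(l) + 4*sin(l))/(-3*cos(l)^3 - 3*cos(l)^2 + 4*cos(l) - 2)^2 + 2*sin(l)/(-3*cos(l)^3 - 3*cos(l)^2 + 4*cos(l) - 2) = 16*(12*cos(l)^3 - 75*cos(l)^2 - 54*cos(l) + 32)*sin(l)/(7*cos(l) - 6*cos(2*l) - 3*cos(3*l) - 14)^2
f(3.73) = -1.88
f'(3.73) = -0.31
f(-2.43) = -1.93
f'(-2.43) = -0.54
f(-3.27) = -1.83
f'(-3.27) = 0.00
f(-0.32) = -2.05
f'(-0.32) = 2.00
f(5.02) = -7.32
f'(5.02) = -6.60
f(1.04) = -7.05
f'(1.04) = -8.73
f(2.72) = -1.84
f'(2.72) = 0.12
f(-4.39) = -2.77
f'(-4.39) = 3.24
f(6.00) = -1.98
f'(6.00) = 1.71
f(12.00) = -2.85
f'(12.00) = 4.88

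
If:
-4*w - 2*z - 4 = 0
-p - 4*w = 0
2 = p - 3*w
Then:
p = 8/7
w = -2/7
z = -10/7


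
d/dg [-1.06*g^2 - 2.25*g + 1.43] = -2.12*g - 2.25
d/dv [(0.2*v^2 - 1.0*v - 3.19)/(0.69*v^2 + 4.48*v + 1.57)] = (1.586*v^2 + 5.0302*v + 12.7212)/(0.4761*v^4 + 6.1824*v^3 + 22.237*v^2 + 14.0672*v + 2.4649)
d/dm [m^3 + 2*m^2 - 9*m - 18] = 3*m^2 + 4*m - 9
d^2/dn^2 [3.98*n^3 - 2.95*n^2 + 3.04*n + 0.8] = 23.88*n - 5.9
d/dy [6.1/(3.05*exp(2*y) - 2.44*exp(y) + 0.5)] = (14.884 - 37.21*exp(y))*exp(y)/(3.05*exp(2*y) - 2.44*exp(y) + 0.5)^2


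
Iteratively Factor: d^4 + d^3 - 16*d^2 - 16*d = (d + 1)*(d^3 - 16*d) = d*(d + 1)*(d^2 - 16) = d*(d + 1)*(d + 4)*(d - 4)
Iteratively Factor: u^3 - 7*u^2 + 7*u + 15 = (u - 5)*(u^2 - 2*u - 3) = (u - 5)*(u + 1)*(u - 3)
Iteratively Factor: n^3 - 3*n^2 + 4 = (n - 2)*(n^2 - n - 2) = (n - 2)*(n + 1)*(n - 2)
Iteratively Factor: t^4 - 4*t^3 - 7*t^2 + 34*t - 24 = (t - 1)*(t^3 - 3*t^2 - 10*t + 24) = (t - 4)*(t - 1)*(t^2 + t - 6) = (t - 4)*(t - 2)*(t - 1)*(t + 3)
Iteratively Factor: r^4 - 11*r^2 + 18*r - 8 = (r - 1)*(r^3 + r^2 - 10*r + 8) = (r - 1)^2*(r^2 + 2*r - 8) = (r - 2)*(r - 1)^2*(r + 4)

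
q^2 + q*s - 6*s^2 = (q - 2*s)*(q + 3*s)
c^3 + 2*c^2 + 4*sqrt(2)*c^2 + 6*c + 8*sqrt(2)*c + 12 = (c + 2)*(c + sqrt(2))*(c + 3*sqrt(2))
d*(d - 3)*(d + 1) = d^3 - 2*d^2 - 3*d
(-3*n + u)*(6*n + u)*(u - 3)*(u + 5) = -18*n^2*u^2 - 36*n^2*u + 270*n^2 + 3*n*u^3 + 6*n*u^2 - 45*n*u + u^4 + 2*u^3 - 15*u^2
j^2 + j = j*(j + 1)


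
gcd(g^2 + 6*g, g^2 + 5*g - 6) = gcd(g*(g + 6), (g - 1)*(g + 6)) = g + 6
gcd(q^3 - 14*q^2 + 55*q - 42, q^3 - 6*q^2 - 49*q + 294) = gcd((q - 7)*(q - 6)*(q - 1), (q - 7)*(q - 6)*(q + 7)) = q^2 - 13*q + 42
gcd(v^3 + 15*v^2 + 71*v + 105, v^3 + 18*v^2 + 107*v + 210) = v^2 + 12*v + 35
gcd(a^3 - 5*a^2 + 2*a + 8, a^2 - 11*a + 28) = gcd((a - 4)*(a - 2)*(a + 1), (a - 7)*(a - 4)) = a - 4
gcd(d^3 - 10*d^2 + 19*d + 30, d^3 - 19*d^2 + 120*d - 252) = d - 6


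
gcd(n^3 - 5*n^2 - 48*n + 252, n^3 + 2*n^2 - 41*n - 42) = n^2 + n - 42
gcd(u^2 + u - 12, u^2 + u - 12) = u^2 + u - 12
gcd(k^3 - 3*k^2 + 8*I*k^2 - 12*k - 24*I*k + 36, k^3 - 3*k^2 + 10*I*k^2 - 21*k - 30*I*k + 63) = k - 3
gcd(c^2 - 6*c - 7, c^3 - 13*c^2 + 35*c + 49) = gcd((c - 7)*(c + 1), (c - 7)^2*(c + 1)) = c^2 - 6*c - 7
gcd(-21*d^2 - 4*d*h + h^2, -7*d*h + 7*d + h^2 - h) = 7*d - h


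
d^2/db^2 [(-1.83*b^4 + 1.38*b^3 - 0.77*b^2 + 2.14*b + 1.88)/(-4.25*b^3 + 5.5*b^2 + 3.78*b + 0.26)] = (1.13686837721616e-13*b^8 - 2.27373675443232e-13*b^7 + 132.81415*b^6 - 124.5336*b^5 + 121.154532*b^4 + 478.0743*b^3 - 201.642888*b^2 - 229.174128*b - 44.037096)/(76.765625*b^9 - 298.03125*b^8 + 180.85875*b^7 + 349.68125*b^6 - 124.3929*b^5 - 234.2922*b^4 - 85.580652*b^3 - 12.260352*b^2 - 0.766584*b - 0.017576)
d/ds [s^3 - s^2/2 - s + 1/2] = 3*s^2 - s - 1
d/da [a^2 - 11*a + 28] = 2*a - 11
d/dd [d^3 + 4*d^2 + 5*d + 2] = 3*d^2 + 8*d + 5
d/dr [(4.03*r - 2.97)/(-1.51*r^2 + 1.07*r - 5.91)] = (6.0853*r^2 - 8.9694*r - 20.6394)/(2.2801*r^4 - 3.2314*r^3 + 18.9931*r^2 - 12.6474*r + 34.9281)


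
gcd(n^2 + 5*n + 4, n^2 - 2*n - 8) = 1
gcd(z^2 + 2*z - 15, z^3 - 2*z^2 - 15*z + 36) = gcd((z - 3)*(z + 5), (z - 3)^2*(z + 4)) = z - 3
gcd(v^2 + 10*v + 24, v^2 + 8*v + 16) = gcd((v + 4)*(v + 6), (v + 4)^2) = v + 4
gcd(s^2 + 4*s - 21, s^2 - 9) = s - 3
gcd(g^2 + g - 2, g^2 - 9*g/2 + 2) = 1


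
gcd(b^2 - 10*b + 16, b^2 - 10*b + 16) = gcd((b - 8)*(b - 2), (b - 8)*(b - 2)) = b^2 - 10*b + 16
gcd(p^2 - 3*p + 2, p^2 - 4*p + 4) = p - 2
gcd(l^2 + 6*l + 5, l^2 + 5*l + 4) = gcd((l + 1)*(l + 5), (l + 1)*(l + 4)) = l + 1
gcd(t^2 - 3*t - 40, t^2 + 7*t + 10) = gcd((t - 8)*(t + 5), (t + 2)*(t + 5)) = t + 5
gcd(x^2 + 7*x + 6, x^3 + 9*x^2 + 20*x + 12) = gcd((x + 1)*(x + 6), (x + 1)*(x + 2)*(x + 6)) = x^2 + 7*x + 6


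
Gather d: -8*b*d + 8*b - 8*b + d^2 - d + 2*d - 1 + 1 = d^2 + d*(1 - 8*b)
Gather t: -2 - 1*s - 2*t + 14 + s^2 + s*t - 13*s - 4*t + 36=s^2 - 14*s + t*(s - 6) + 48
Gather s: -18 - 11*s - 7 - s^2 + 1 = -s^2 - 11*s - 24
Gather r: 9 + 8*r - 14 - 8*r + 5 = 0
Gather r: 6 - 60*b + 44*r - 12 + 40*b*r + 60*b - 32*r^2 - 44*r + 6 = 40*b*r - 32*r^2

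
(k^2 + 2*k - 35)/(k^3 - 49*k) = (k - 5)/(k*(k - 7))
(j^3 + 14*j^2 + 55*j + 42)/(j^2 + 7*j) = j + 7 + 6/j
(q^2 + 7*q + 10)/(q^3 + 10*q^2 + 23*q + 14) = (q + 5)/(q^2 + 8*q + 7)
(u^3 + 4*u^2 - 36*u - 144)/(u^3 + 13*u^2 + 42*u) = (u^2 - 2*u - 24)/(u*(u + 7))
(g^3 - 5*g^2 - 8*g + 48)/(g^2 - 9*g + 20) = (g^2 - g - 12)/(g - 5)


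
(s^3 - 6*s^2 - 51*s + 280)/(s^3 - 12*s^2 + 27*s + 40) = (s + 7)/(s + 1)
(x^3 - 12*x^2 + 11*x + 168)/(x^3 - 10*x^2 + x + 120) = (x - 7)/(x - 5)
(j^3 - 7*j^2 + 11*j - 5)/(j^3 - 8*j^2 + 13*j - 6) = (j - 5)/(j - 6)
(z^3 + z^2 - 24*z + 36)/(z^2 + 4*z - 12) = z - 3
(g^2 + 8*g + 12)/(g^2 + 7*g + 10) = (g + 6)/(g + 5)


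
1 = 1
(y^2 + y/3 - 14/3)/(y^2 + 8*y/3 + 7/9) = 3*(y - 2)/(3*y + 1)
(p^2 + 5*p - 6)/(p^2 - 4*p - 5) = (-p^2 - 5*p + 6)/(-p^2 + 4*p + 5)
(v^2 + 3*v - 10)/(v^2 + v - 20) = (v - 2)/(v - 4)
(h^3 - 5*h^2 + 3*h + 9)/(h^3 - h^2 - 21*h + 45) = (h + 1)/(h + 5)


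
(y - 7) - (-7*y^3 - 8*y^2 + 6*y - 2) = 7*y^3 + 8*y^2 - 5*y - 5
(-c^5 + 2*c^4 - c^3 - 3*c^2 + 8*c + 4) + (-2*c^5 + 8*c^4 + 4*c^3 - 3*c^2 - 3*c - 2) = -3*c^5 + 10*c^4 + 3*c^3 - 6*c^2 + 5*c + 2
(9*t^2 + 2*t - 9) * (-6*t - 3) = -54*t^3 - 39*t^2 + 48*t + 27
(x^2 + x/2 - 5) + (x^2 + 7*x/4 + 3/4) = 2*x^2 + 9*x/4 - 17/4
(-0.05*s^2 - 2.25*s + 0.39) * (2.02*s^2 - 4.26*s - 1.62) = -0.101*s^4 - 4.332*s^3 + 10.4538*s^2 + 1.9836*s - 0.6318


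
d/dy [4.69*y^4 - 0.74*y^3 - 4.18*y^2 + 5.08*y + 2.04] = 18.76*y^3 - 2.22*y^2 - 8.36*y + 5.08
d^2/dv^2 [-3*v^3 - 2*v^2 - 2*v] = -18*v - 4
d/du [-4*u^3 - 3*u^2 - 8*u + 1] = -12*u^2 - 6*u - 8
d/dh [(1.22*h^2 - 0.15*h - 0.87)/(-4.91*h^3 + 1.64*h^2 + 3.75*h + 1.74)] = (5.9902*h^4 - 1.473*h^3 - 7.9941*h^2 + 7.0992*h + 3.0015)/(24.1081*h^6 - 16.1048*h^5 - 34.1354*h^4 - 4.7868*h^3 + 19.7697*h^2 + 13.05*h + 3.0276)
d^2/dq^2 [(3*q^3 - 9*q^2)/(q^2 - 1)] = 6*(q^3 - 9*q^2 + 3*q - 3)/(q^6 - 3*q^4 + 3*q^2 - 1)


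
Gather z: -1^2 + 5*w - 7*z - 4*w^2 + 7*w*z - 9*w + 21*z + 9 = -4*w^2 - 4*w + z*(7*w + 14) + 8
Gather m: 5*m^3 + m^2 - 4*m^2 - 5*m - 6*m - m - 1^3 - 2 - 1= 5*m^3 - 3*m^2 - 12*m - 4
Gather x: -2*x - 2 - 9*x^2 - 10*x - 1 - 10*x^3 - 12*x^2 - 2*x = -10*x^3 - 21*x^2 - 14*x - 3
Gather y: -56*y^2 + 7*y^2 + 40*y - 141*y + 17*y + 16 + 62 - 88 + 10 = -49*y^2 - 84*y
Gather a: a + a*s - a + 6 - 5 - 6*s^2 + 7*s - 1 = a*s - 6*s^2 + 7*s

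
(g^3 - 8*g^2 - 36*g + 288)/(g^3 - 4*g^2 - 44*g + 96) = (g - 6)/(g - 2)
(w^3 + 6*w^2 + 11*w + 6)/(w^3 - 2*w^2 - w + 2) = (w^2 + 5*w + 6)/(w^2 - 3*w + 2)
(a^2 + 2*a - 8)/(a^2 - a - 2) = (a + 4)/(a + 1)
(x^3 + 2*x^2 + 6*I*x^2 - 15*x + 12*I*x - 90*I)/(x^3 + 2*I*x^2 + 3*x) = (x^3 + x^2*(2 + 6*I) + 3*x*(-5 + 4*I) - 90*I)/(x*(x^2 + 2*I*x + 3))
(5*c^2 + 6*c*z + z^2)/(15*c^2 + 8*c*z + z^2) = (c + z)/(3*c + z)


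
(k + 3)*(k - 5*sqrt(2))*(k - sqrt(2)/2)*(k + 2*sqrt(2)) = k^4 - 7*sqrt(2)*k^3/2 + 3*k^3 - 17*k^2 - 21*sqrt(2)*k^2/2 - 51*k + 10*sqrt(2)*k + 30*sqrt(2)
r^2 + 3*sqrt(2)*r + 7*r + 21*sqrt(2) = (r + 7)*(r + 3*sqrt(2))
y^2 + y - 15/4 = (y - 3/2)*(y + 5/2)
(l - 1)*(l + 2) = l^2 + l - 2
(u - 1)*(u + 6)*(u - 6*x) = u^3 - 6*u^2*x + 5*u^2 - 30*u*x - 6*u + 36*x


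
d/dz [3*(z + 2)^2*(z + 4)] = 3*(z + 2)*(3*z + 10)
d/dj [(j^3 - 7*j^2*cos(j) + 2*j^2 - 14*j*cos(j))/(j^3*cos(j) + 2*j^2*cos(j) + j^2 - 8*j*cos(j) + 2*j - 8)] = (j^6*sin(j) + 4*j^5*sin(j) + 3*j^4*sin(j) + 7*j^4*cos(j)^2 + j^4 + 12*j^3*sin(j) + 28*j^3*cos(j)^2 - 16*j^3*cos(j) + 4*j^3 - 28*j^2*sin(j) + 84*j^2*cos(j)^2 - 16*j^2*cos(j) - 20*j^2 + 112*sqrt(2)*j*cos(j + pi/4) - 32*j + 112*cos(j))/((j - 2)^2*(j + 4)^2*(j*cos(j) + 1)^2)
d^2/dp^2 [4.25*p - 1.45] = 0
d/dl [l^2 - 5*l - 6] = 2*l - 5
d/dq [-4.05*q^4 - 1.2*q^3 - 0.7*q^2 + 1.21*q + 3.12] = -16.2*q^3 - 3.6*q^2 - 1.4*q + 1.21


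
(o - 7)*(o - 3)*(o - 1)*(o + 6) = o^4 - 5*o^3 - 35*o^2 + 165*o - 126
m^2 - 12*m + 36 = (m - 6)^2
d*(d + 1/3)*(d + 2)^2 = d^4 + 13*d^3/3 + 16*d^2/3 + 4*d/3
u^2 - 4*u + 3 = (u - 3)*(u - 1)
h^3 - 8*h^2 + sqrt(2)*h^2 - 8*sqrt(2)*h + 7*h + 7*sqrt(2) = (h - 7)*(h - 1)*(h + sqrt(2))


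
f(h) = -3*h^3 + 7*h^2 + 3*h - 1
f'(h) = -9*h^2 + 14*h + 3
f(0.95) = 5.60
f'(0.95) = 8.18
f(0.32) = 0.58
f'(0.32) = 6.56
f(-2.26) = 62.60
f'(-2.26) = -74.61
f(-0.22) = -1.29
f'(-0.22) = -0.52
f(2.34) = 5.91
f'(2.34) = -13.52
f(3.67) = -44.00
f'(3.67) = -66.84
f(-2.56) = 87.53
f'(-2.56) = -91.82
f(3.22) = -18.92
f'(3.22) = -45.24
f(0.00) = -1.00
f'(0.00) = 3.00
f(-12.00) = 6155.00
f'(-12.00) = -1461.00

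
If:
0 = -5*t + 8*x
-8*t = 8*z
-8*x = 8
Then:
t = -8/5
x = -1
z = 8/5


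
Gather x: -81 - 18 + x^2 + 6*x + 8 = x^2 + 6*x - 91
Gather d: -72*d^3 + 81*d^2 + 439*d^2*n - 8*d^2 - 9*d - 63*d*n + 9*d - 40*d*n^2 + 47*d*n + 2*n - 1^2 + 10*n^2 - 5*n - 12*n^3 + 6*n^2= -72*d^3 + d^2*(439*n + 73) + d*(-40*n^2 - 16*n) - 12*n^3 + 16*n^2 - 3*n - 1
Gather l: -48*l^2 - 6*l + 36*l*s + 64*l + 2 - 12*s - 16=-48*l^2 + l*(36*s + 58) - 12*s - 14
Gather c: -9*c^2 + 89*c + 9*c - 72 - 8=-9*c^2 + 98*c - 80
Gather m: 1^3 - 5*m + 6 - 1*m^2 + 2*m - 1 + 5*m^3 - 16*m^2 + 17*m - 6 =5*m^3 - 17*m^2 + 14*m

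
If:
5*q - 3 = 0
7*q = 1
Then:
No Solution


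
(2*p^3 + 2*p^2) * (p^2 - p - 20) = 2*p^5 - 42*p^3 - 40*p^2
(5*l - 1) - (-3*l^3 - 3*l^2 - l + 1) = 3*l^3 + 3*l^2 + 6*l - 2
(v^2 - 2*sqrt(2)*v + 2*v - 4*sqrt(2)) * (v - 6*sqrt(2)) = v^3 - 8*sqrt(2)*v^2 + 2*v^2 - 16*sqrt(2)*v + 24*v + 48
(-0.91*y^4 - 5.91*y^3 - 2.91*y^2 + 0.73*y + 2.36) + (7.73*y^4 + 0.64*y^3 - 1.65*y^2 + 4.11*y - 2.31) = 6.82*y^4 - 5.27*y^3 - 4.56*y^2 + 4.84*y + 0.0499999999999998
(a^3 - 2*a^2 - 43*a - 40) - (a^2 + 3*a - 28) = a^3 - 3*a^2 - 46*a - 12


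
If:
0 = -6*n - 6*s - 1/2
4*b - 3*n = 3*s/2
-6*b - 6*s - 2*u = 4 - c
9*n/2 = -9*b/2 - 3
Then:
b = -9/44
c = 2*u + 111/22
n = -61/132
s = 25/66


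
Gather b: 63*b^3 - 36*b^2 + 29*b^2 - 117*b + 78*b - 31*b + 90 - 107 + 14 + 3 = 63*b^3 - 7*b^2 - 70*b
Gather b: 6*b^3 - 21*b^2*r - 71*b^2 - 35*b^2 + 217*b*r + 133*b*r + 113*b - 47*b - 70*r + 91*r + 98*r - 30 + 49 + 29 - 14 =6*b^3 + b^2*(-21*r - 106) + b*(350*r + 66) + 119*r + 34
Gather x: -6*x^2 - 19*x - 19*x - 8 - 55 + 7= -6*x^2 - 38*x - 56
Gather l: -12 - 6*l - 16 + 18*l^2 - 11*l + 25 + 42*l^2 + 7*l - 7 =60*l^2 - 10*l - 10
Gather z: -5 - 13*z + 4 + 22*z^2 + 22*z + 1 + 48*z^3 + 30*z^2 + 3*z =48*z^3 + 52*z^2 + 12*z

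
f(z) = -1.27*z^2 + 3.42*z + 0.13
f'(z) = 3.42 - 2.54*z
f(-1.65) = -8.97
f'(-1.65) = 7.61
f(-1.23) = -6.00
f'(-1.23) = 6.54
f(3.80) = -5.21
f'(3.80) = -6.23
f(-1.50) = -7.86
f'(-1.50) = 7.23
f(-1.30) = -6.46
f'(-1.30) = 6.72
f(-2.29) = -14.36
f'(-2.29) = 9.24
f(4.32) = -8.80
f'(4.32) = -7.55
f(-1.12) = -5.29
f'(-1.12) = 6.26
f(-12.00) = -223.79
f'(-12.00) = 33.90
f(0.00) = 0.13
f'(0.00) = 3.42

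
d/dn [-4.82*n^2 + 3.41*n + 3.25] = 3.41 - 9.64*n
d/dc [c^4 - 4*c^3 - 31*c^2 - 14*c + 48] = 4*c^3 - 12*c^2 - 62*c - 14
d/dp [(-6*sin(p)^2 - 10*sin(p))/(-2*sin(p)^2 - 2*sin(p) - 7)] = 2*(-4*sin(p)^2 + 42*sin(p) + 35)*cos(p)/(2*sin(p) - cos(2*p) + 8)^2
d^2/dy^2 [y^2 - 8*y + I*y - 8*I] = 2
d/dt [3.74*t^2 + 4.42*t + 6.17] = 7.48*t + 4.42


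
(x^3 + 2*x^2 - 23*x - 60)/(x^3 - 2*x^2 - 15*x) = (x + 4)/x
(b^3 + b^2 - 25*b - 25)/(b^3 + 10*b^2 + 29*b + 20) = (b - 5)/(b + 4)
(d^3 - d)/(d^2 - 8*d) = (d^2 - 1)/(d - 8)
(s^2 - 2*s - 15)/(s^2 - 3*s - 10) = (s + 3)/(s + 2)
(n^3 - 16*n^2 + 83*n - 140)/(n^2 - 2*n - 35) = (n^2 - 9*n + 20)/(n + 5)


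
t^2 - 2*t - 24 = (t - 6)*(t + 4)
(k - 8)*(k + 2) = k^2 - 6*k - 16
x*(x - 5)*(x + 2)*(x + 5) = x^4 + 2*x^3 - 25*x^2 - 50*x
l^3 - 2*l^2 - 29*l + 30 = (l - 6)*(l - 1)*(l + 5)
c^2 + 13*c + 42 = (c + 6)*(c + 7)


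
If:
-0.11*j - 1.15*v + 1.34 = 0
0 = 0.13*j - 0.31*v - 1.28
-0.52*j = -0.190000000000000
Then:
No Solution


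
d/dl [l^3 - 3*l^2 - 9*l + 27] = 3*l^2 - 6*l - 9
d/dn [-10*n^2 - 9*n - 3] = -20*n - 9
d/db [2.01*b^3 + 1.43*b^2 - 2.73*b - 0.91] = 6.03*b^2 + 2.86*b - 2.73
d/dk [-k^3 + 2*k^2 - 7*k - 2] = -3*k^2 + 4*k - 7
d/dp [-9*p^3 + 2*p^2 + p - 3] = -27*p^2 + 4*p + 1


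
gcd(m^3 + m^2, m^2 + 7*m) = m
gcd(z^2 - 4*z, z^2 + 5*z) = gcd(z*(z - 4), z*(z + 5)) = z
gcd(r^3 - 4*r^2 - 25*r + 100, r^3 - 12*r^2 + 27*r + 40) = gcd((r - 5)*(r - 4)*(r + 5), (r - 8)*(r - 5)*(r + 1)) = r - 5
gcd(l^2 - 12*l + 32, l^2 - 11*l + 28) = l - 4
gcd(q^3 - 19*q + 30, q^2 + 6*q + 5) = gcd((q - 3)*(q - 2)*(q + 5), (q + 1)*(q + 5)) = q + 5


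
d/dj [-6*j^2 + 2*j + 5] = 2 - 12*j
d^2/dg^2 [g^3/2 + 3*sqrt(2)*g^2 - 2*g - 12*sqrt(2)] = 3*g + 6*sqrt(2)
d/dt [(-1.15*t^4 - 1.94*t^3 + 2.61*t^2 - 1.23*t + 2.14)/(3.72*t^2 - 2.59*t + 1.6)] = (-8.556*t^5 + 1.7187*t^4 + 2.6892*t^3 - 11.4963*t^2 - 7.5696*t + 3.5746)/(13.8384*t^4 - 19.2696*t^3 + 18.6121*t^2 - 8.288*t + 2.56)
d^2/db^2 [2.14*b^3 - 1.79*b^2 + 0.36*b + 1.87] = 12.84*b - 3.58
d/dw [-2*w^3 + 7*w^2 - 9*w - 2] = -6*w^2 + 14*w - 9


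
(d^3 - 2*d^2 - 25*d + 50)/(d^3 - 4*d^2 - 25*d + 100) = (d - 2)/(d - 4)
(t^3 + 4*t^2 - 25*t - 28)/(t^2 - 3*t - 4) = t + 7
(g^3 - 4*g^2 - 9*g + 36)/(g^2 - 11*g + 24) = (g^2 - g - 12)/(g - 8)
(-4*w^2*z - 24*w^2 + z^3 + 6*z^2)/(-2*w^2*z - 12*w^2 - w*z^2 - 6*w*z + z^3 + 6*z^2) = (2*w + z)/(w + z)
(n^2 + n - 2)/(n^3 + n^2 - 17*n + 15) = (n + 2)/(n^2 + 2*n - 15)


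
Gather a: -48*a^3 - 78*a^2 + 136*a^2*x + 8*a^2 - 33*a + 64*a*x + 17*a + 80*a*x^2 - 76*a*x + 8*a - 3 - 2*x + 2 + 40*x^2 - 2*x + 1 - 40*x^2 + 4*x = -48*a^3 + a^2*(136*x - 70) + a*(80*x^2 - 12*x - 8)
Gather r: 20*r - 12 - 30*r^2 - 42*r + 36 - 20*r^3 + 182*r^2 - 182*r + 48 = -20*r^3 + 152*r^2 - 204*r + 72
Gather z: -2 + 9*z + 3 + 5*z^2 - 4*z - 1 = 5*z^2 + 5*z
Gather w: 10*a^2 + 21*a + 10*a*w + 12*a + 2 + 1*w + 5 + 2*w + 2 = 10*a^2 + 33*a + w*(10*a + 3) + 9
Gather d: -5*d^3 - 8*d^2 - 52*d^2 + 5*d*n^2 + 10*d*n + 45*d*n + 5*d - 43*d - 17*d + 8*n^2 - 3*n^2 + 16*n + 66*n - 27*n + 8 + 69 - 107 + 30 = -5*d^3 - 60*d^2 + d*(5*n^2 + 55*n - 55) + 5*n^2 + 55*n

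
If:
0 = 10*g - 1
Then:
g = 1/10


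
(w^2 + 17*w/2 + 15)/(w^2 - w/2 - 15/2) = (w + 6)/(w - 3)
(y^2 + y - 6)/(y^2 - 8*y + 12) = (y + 3)/(y - 6)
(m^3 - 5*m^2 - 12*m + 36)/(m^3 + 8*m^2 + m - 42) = (m - 6)/(m + 7)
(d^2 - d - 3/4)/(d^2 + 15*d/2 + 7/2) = (d - 3/2)/(d + 7)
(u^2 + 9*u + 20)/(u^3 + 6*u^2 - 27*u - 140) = (u + 5)/(u^2 + 2*u - 35)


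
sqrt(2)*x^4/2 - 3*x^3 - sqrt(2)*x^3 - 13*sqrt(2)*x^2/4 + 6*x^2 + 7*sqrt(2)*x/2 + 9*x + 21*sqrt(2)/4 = (x - 3)*(x + 1)*(x - 7*sqrt(2)/2)*(sqrt(2)*x/2 + 1/2)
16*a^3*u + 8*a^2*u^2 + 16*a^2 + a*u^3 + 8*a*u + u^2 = (4*a + u)^2*(a*u + 1)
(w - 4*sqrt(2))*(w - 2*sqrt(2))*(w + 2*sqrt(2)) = w^3 - 4*sqrt(2)*w^2 - 8*w + 32*sqrt(2)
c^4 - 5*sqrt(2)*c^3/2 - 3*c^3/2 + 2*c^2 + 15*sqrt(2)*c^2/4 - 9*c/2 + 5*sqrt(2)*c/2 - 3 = (c - 2)*(c + 1/2)*(c - 3*sqrt(2)/2)*(c - sqrt(2))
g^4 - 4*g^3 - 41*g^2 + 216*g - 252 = (g - 6)*(g - 3)*(g - 2)*(g + 7)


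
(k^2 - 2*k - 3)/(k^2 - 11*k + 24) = (k + 1)/(k - 8)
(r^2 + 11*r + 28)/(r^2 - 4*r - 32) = (r + 7)/(r - 8)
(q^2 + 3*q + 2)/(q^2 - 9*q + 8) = (q^2 + 3*q + 2)/(q^2 - 9*q + 8)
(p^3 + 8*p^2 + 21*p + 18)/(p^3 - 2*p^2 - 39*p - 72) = (p + 2)/(p - 8)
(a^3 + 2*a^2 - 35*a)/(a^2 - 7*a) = (a^2 + 2*a - 35)/(a - 7)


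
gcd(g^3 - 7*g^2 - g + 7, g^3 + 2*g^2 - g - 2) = g^2 - 1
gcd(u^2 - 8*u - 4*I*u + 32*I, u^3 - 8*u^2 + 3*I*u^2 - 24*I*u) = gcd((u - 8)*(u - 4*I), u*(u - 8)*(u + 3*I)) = u - 8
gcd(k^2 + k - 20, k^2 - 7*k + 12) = k - 4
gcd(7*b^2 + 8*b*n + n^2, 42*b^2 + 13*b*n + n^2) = 7*b + n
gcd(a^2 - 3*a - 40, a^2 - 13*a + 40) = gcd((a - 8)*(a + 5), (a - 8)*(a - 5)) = a - 8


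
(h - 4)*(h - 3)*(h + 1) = h^3 - 6*h^2 + 5*h + 12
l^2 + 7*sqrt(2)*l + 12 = (l + sqrt(2))*(l + 6*sqrt(2))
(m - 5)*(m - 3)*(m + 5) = m^3 - 3*m^2 - 25*m + 75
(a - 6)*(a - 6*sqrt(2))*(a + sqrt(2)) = a^3 - 5*sqrt(2)*a^2 - 6*a^2 - 12*a + 30*sqrt(2)*a + 72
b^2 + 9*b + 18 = (b + 3)*(b + 6)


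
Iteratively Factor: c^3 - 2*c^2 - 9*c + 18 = (c + 3)*(c^2 - 5*c + 6) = (c - 2)*(c + 3)*(c - 3)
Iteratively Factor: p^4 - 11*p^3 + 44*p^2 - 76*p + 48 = (p - 4)*(p^3 - 7*p^2 + 16*p - 12) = (p - 4)*(p - 2)*(p^2 - 5*p + 6) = (p - 4)*(p - 3)*(p - 2)*(p - 2)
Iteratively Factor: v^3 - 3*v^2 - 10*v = (v + 2)*(v^2 - 5*v) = v*(v + 2)*(v - 5)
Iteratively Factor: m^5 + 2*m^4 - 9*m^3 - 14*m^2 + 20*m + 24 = (m + 2)*(m^4 - 9*m^2 + 4*m + 12) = (m + 2)*(m + 3)*(m^3 - 3*m^2 + 4) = (m - 2)*(m + 2)*(m + 3)*(m^2 - m - 2) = (m - 2)^2*(m + 2)*(m + 3)*(m + 1)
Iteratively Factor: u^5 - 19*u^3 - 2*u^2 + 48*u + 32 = (u + 1)*(u^4 - u^3 - 18*u^2 + 16*u + 32) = (u - 2)*(u + 1)*(u^3 + u^2 - 16*u - 16) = (u - 2)*(u + 1)*(u + 4)*(u^2 - 3*u - 4) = (u - 4)*(u - 2)*(u + 1)*(u + 4)*(u + 1)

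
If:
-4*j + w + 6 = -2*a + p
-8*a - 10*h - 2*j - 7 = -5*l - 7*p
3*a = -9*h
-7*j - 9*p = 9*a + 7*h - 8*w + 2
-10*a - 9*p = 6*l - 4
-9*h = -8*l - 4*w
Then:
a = -9624/16021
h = 3208/16021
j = 74032/48063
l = -72961/48063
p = 102082/48063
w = 167576/48063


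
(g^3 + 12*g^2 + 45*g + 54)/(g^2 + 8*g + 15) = (g^2 + 9*g + 18)/(g + 5)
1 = 1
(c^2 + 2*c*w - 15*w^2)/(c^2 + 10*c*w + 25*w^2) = (c - 3*w)/(c + 5*w)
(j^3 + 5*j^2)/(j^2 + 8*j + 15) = j^2/(j + 3)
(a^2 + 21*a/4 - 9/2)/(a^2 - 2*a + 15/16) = 4*(a + 6)/(4*a - 5)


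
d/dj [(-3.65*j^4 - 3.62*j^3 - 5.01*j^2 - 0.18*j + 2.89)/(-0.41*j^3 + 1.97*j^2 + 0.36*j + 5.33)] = (1.4965*j^6 - 14.381*j^5 - 13.1275*j^4 - 80.572*j^3 - 55.7781*j^2 - 64.7932*j - 1.9998)/(0.1681*j^6 - 1.6154*j^5 + 3.5857*j^4 - 2.9522*j^3 + 21.1298*j^2 + 3.8376*j + 28.4089)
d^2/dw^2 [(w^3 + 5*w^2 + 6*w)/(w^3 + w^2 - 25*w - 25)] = 2*(4*w^6 + 93*w^5 + 543*w^4 + 1806*w^3 + 3150*w^2 + 2325*w - 625)/(w^9 + 3*w^8 - 72*w^7 - 224*w^6 + 1650*w^5 + 5550*w^4 - 10000*w^3 - 45000*w^2 - 46875*w - 15625)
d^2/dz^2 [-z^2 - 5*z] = -2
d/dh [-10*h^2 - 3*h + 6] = -20*h - 3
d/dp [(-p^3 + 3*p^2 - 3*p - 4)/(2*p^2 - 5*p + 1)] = (-2*p^4 + 10*p^3 - 12*p^2 + 22*p - 23)/(4*p^4 - 20*p^3 + 29*p^2 - 10*p + 1)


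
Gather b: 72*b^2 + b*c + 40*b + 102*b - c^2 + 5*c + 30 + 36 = 72*b^2 + b*(c + 142) - c^2 + 5*c + 66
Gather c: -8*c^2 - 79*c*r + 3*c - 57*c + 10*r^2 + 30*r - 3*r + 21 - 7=-8*c^2 + c*(-79*r - 54) + 10*r^2 + 27*r + 14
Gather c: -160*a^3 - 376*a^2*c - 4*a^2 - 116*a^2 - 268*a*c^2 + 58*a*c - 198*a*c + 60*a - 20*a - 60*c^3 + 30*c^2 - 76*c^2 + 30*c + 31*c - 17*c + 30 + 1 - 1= -160*a^3 - 120*a^2 + 40*a - 60*c^3 + c^2*(-268*a - 46) + c*(-376*a^2 - 140*a + 44) + 30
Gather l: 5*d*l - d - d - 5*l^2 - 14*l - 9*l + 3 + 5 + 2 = -2*d - 5*l^2 + l*(5*d - 23) + 10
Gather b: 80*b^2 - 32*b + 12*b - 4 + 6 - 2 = 80*b^2 - 20*b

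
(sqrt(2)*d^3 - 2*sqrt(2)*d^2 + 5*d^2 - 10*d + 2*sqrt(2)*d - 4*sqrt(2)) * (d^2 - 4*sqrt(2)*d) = sqrt(2)*d^5 - 3*d^4 - 2*sqrt(2)*d^4 - 18*sqrt(2)*d^3 + 6*d^3 - 16*d^2 + 36*sqrt(2)*d^2 + 32*d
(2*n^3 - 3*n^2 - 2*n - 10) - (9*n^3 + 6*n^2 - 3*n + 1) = -7*n^3 - 9*n^2 + n - 11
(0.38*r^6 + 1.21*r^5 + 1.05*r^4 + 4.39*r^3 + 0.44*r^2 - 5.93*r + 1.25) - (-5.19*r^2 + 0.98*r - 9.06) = 0.38*r^6 + 1.21*r^5 + 1.05*r^4 + 4.39*r^3 + 5.63*r^2 - 6.91*r + 10.31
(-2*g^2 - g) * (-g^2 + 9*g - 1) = 2*g^4 - 17*g^3 - 7*g^2 + g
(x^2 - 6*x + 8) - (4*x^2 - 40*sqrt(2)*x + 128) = -3*x^2 - 6*x + 40*sqrt(2)*x - 120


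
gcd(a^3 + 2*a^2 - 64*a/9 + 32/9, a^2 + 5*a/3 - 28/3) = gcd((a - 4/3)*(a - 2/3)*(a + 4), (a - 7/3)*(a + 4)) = a + 4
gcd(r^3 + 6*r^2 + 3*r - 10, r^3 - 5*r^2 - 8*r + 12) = r^2 + r - 2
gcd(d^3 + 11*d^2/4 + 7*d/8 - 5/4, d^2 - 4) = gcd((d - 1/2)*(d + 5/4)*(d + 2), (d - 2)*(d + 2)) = d + 2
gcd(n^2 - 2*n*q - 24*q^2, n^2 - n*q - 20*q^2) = n + 4*q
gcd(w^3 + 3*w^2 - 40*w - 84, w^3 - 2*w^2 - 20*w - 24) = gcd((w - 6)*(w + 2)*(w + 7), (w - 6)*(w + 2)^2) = w^2 - 4*w - 12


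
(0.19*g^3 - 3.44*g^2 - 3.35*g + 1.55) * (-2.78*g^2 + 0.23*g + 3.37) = -0.5282*g^5 + 9.6069*g^4 + 9.1621*g^3 - 16.6723*g^2 - 10.933*g + 5.2235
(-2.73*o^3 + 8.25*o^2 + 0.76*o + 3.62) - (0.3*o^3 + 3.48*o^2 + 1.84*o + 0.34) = -3.03*o^3 + 4.77*o^2 - 1.08*o + 3.28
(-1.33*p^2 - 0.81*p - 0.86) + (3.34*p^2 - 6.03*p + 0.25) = 2.01*p^2 - 6.84*p - 0.61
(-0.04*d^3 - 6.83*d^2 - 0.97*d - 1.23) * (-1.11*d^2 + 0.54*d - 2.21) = 0.0444*d^5 + 7.5597*d^4 - 2.5231*d^3 + 15.9358*d^2 + 1.4795*d + 2.7183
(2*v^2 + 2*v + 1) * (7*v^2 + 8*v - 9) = 14*v^4 + 30*v^3 + 5*v^2 - 10*v - 9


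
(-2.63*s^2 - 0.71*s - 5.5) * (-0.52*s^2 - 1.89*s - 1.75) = 1.3676*s^4 + 5.3399*s^3 + 8.8044*s^2 + 11.6375*s + 9.625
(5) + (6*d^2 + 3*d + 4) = 6*d^2 + 3*d + 9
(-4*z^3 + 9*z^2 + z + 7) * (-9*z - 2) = 36*z^4 - 73*z^3 - 27*z^2 - 65*z - 14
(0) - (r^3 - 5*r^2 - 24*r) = -r^3 + 5*r^2 + 24*r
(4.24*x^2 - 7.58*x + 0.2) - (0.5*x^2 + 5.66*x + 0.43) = 3.74*x^2 - 13.24*x - 0.23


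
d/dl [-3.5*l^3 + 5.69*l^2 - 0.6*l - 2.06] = -10.5*l^2 + 11.38*l - 0.6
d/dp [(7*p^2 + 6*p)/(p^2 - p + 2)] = (-13*p^2 + 28*p + 12)/(p^4 - 2*p^3 + 5*p^2 - 4*p + 4)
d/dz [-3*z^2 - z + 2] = -6*z - 1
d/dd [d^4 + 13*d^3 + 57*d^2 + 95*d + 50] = 4*d^3 + 39*d^2 + 114*d + 95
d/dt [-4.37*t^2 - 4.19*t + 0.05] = -8.74*t - 4.19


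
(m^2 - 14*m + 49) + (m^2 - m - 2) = 2*m^2 - 15*m + 47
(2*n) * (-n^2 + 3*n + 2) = -2*n^3 + 6*n^2 + 4*n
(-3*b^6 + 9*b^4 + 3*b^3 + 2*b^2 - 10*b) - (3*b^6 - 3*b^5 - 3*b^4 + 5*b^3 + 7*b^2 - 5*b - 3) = -6*b^6 + 3*b^5 + 12*b^4 - 2*b^3 - 5*b^2 - 5*b + 3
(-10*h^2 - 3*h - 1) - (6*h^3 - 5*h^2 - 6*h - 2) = -6*h^3 - 5*h^2 + 3*h + 1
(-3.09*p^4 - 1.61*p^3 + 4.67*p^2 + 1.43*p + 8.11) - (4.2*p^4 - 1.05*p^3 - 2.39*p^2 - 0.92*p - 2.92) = -7.29*p^4 - 0.56*p^3 + 7.06*p^2 + 2.35*p + 11.03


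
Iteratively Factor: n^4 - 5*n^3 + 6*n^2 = (n)*(n^3 - 5*n^2 + 6*n) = n*(n - 3)*(n^2 - 2*n) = n*(n - 3)*(n - 2)*(n)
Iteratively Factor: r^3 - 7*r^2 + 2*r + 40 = (r - 4)*(r^2 - 3*r - 10) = (r - 5)*(r - 4)*(r + 2)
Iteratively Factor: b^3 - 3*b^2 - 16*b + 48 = (b + 4)*(b^2 - 7*b + 12) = (b - 3)*(b + 4)*(b - 4)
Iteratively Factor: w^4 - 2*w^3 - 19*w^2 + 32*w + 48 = (w + 1)*(w^3 - 3*w^2 - 16*w + 48) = (w - 4)*(w + 1)*(w^2 + w - 12) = (w - 4)*(w + 1)*(w + 4)*(w - 3)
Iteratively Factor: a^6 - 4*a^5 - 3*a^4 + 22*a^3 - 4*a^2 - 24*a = (a)*(a^5 - 4*a^4 - 3*a^3 + 22*a^2 - 4*a - 24) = a*(a - 2)*(a^4 - 2*a^3 - 7*a^2 + 8*a + 12) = a*(a - 2)*(a + 2)*(a^3 - 4*a^2 + a + 6) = a*(a - 2)^2*(a + 2)*(a^2 - 2*a - 3) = a*(a - 3)*(a - 2)^2*(a + 2)*(a + 1)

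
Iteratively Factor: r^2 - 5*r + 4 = (r - 4)*(r - 1)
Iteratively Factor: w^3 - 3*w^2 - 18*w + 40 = (w + 4)*(w^2 - 7*w + 10) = (w - 2)*(w + 4)*(w - 5)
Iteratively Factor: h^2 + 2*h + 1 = (h + 1)*(h + 1)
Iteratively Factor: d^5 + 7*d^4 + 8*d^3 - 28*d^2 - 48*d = (d + 3)*(d^4 + 4*d^3 - 4*d^2 - 16*d) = (d - 2)*(d + 3)*(d^3 + 6*d^2 + 8*d) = d*(d - 2)*(d + 3)*(d^2 + 6*d + 8) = d*(d - 2)*(d + 2)*(d + 3)*(d + 4)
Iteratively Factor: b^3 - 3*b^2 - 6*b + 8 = (b - 1)*(b^2 - 2*b - 8) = (b - 4)*(b - 1)*(b + 2)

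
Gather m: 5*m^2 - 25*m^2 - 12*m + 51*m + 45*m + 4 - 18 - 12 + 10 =-20*m^2 + 84*m - 16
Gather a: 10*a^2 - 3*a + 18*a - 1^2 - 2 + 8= 10*a^2 + 15*a + 5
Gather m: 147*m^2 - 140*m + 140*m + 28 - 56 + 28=147*m^2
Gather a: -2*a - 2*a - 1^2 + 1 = -4*a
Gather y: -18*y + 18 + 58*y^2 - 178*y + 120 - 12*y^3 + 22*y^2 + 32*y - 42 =-12*y^3 + 80*y^2 - 164*y + 96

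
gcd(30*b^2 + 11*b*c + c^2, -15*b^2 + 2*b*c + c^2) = 5*b + c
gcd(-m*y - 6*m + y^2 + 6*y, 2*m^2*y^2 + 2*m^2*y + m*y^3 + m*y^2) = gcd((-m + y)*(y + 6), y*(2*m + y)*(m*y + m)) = 1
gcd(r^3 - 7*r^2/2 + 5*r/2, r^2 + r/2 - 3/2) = r - 1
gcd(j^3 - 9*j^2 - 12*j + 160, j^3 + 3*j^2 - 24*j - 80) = j^2 - j - 20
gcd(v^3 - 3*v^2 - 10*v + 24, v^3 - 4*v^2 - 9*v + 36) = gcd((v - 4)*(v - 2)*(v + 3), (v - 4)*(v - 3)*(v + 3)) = v^2 - v - 12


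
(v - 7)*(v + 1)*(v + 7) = v^3 + v^2 - 49*v - 49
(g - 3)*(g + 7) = g^2 + 4*g - 21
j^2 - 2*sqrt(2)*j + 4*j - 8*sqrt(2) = (j + 4)*(j - 2*sqrt(2))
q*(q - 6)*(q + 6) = q^3 - 36*q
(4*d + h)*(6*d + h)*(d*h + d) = 24*d^3*h + 24*d^3 + 10*d^2*h^2 + 10*d^2*h + d*h^3 + d*h^2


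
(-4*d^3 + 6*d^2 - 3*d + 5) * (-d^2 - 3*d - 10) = 4*d^5 + 6*d^4 + 25*d^3 - 56*d^2 + 15*d - 50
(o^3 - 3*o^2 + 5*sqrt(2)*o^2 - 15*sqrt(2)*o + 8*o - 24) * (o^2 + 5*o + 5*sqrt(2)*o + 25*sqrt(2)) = o^5 + 2*o^4 + 10*sqrt(2)*o^4 + 20*sqrt(2)*o^3 + 43*o^3 - 110*sqrt(2)*o^2 + 116*o^2 - 870*o + 80*sqrt(2)*o - 600*sqrt(2)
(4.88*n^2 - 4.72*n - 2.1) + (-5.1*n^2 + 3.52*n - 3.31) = -0.22*n^2 - 1.2*n - 5.41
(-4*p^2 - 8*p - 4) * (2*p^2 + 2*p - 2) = -8*p^4 - 24*p^3 - 16*p^2 + 8*p + 8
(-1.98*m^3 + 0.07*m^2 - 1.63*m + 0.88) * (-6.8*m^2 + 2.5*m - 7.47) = 13.464*m^5 - 5.426*m^4 + 26.0496*m^3 - 10.5819*m^2 + 14.3761*m - 6.5736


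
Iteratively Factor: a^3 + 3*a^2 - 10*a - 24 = (a - 3)*(a^2 + 6*a + 8) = (a - 3)*(a + 4)*(a + 2)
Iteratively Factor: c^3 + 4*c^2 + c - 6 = (c - 1)*(c^2 + 5*c + 6) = (c - 1)*(c + 3)*(c + 2)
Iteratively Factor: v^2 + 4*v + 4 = (v + 2)*(v + 2)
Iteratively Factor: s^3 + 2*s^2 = (s + 2)*(s^2) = s*(s + 2)*(s)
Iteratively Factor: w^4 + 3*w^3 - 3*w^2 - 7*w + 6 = (w + 3)*(w^3 - 3*w + 2) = (w + 2)*(w + 3)*(w^2 - 2*w + 1) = (w - 1)*(w + 2)*(w + 3)*(w - 1)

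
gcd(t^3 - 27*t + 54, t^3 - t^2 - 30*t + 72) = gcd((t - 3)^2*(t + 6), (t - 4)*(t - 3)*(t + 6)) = t^2 + 3*t - 18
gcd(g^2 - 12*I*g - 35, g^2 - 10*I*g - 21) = g - 7*I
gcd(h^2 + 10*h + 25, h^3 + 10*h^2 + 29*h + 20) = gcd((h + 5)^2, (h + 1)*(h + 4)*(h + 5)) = h + 5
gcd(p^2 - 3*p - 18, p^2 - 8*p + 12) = p - 6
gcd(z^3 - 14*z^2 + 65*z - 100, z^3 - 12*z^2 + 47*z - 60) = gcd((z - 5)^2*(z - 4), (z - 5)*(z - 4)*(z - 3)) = z^2 - 9*z + 20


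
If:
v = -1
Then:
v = -1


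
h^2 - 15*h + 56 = (h - 8)*(h - 7)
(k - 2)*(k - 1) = k^2 - 3*k + 2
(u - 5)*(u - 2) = u^2 - 7*u + 10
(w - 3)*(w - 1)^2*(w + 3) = w^4 - 2*w^3 - 8*w^2 + 18*w - 9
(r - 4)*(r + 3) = r^2 - r - 12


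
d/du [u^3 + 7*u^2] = u*(3*u + 14)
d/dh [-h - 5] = -1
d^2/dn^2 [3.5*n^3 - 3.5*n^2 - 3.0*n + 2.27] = 21.0*n - 7.0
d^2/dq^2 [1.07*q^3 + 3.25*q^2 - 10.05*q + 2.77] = 6.42*q + 6.5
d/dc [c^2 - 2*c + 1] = 2*c - 2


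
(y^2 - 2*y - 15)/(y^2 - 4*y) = (y^2 - 2*y - 15)/(y*(y - 4))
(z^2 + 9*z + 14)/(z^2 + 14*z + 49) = (z + 2)/(z + 7)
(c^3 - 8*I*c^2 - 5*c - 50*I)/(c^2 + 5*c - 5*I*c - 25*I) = (c^2 - 3*I*c + 10)/(c + 5)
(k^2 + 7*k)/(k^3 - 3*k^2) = (k + 7)/(k*(k - 3))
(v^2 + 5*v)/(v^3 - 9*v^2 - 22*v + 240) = v/(v^2 - 14*v + 48)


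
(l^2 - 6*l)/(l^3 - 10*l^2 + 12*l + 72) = l/(l^2 - 4*l - 12)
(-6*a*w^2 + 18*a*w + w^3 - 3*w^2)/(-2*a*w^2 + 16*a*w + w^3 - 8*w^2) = (6*a*w - 18*a - w^2 + 3*w)/(2*a*w - 16*a - w^2 + 8*w)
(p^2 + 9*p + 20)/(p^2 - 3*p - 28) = (p + 5)/(p - 7)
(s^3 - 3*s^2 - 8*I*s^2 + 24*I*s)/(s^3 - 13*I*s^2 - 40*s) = (s - 3)/(s - 5*I)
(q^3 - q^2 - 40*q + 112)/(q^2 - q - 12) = (q^2 + 3*q - 28)/(q + 3)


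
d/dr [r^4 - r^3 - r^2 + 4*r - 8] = 4*r^3 - 3*r^2 - 2*r + 4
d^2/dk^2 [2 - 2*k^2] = -4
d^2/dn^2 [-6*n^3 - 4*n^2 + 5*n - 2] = -36*n - 8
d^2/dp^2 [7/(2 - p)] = -14/(p - 2)^3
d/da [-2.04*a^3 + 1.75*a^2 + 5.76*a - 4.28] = -6.12*a^2 + 3.5*a + 5.76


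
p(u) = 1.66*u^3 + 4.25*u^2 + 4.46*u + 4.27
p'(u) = 4.98*u^2 + 8.5*u + 4.46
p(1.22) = 19.05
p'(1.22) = 22.24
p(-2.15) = -2.17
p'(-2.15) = 9.21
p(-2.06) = -1.39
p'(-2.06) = 8.08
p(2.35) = 59.76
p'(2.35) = 51.94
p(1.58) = 28.47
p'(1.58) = 30.32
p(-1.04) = 2.36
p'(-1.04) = 1.01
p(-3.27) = -22.91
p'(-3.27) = 29.92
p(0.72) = 10.30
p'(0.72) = 13.16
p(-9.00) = -901.76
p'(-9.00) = 331.34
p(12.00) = 3538.27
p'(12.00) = 823.58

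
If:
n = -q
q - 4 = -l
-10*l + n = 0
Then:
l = -4/9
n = -40/9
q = 40/9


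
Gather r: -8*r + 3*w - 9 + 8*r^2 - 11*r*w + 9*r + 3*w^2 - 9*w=8*r^2 + r*(1 - 11*w) + 3*w^2 - 6*w - 9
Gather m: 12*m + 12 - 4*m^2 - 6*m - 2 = -4*m^2 + 6*m + 10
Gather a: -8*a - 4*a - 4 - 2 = -12*a - 6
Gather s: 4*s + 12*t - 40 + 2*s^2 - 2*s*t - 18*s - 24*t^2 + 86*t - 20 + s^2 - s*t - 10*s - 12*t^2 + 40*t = 3*s^2 + s*(-3*t - 24) - 36*t^2 + 138*t - 60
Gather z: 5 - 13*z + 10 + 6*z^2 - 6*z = 6*z^2 - 19*z + 15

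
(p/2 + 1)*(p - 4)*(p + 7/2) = p^3/2 + 3*p^2/4 - 15*p/2 - 14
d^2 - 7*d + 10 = (d - 5)*(d - 2)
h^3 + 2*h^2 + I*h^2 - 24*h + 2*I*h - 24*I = (h - 4)*(h + 6)*(h + I)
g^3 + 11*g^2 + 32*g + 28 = (g + 2)^2*(g + 7)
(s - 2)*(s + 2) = s^2 - 4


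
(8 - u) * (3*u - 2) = -3*u^2 + 26*u - 16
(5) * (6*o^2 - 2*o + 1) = 30*o^2 - 10*o + 5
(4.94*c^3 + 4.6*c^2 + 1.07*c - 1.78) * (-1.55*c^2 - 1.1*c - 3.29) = -7.657*c^5 - 12.564*c^4 - 22.9711*c^3 - 13.552*c^2 - 1.5623*c + 5.8562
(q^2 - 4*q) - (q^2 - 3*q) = -q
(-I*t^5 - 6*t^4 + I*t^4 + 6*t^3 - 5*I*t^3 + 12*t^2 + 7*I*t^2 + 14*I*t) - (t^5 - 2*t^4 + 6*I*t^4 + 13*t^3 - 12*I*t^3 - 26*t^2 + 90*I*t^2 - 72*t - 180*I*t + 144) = -t^5 - I*t^5 - 4*t^4 - 5*I*t^4 - 7*t^3 + 7*I*t^3 + 38*t^2 - 83*I*t^2 + 72*t + 194*I*t - 144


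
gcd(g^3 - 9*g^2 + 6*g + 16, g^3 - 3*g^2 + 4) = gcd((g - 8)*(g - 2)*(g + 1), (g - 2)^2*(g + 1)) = g^2 - g - 2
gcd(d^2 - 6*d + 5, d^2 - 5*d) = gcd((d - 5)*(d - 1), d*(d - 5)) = d - 5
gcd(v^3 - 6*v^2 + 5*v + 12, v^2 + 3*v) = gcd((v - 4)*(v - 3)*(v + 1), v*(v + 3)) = 1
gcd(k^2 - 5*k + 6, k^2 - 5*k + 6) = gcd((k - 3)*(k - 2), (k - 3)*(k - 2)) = k^2 - 5*k + 6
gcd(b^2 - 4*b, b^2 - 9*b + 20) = b - 4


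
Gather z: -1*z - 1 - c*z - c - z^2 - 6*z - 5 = -c - z^2 + z*(-c - 7) - 6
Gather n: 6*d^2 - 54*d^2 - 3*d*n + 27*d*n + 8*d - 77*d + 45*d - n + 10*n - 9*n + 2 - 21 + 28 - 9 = -48*d^2 + 24*d*n - 24*d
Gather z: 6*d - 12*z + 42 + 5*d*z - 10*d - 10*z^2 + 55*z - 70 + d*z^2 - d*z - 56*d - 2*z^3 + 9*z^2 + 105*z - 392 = -60*d - 2*z^3 + z^2*(d - 1) + z*(4*d + 148) - 420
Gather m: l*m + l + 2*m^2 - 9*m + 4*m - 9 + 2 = l + 2*m^2 + m*(l - 5) - 7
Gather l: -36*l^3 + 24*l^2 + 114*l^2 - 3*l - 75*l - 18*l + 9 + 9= -36*l^3 + 138*l^2 - 96*l + 18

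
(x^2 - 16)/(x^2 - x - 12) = (x + 4)/(x + 3)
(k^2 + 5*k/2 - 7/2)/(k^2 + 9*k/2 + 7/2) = (k - 1)/(k + 1)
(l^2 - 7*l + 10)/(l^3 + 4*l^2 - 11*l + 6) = (l^2 - 7*l + 10)/(l^3 + 4*l^2 - 11*l + 6)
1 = 1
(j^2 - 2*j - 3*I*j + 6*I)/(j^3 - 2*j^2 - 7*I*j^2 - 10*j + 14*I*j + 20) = (j - 3*I)/(j^2 - 7*I*j - 10)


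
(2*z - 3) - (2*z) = -3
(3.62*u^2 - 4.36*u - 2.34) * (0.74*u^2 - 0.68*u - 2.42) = 2.6788*u^4 - 5.688*u^3 - 7.5272*u^2 + 12.1424*u + 5.6628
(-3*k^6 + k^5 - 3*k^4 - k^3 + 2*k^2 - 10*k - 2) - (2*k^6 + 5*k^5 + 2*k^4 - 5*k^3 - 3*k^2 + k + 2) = -5*k^6 - 4*k^5 - 5*k^4 + 4*k^3 + 5*k^2 - 11*k - 4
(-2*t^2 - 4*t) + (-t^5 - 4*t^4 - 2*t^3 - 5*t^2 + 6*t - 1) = -t^5 - 4*t^4 - 2*t^3 - 7*t^2 + 2*t - 1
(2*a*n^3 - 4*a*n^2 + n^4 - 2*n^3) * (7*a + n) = 14*a^2*n^3 - 28*a^2*n^2 + 9*a*n^4 - 18*a*n^3 + n^5 - 2*n^4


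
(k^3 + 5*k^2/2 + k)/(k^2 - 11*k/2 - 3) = k*(k + 2)/(k - 6)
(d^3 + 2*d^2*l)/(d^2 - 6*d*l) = d*(d + 2*l)/(d - 6*l)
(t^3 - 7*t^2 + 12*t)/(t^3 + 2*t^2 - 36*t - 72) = t*(t^2 - 7*t + 12)/(t^3 + 2*t^2 - 36*t - 72)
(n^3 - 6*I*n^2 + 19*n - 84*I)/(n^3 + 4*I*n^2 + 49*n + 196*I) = (n - 3*I)/(n + 7*I)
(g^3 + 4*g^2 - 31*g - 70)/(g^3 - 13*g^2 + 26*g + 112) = (g^2 + 2*g - 35)/(g^2 - 15*g + 56)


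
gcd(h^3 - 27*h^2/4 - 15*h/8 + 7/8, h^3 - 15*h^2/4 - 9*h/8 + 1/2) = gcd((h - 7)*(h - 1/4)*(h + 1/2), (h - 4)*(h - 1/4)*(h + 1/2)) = h^2 + h/4 - 1/8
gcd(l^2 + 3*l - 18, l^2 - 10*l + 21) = l - 3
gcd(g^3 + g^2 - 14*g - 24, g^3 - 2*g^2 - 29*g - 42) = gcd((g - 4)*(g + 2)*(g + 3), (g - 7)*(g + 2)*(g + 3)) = g^2 + 5*g + 6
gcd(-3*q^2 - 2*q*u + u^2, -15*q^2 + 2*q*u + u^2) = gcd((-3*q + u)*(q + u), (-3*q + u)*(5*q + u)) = 3*q - u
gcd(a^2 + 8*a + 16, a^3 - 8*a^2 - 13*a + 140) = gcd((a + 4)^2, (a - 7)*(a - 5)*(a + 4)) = a + 4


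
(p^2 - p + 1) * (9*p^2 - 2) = 9*p^4 - 9*p^3 + 7*p^2 + 2*p - 2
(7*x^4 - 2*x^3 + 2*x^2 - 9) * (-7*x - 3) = -49*x^5 - 7*x^4 - 8*x^3 - 6*x^2 + 63*x + 27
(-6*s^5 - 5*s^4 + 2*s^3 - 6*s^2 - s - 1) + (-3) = -6*s^5 - 5*s^4 + 2*s^3 - 6*s^2 - s - 4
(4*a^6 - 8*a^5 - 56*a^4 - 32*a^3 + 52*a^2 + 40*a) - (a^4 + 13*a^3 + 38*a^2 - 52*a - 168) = 4*a^6 - 8*a^5 - 57*a^4 - 45*a^3 + 14*a^2 + 92*a + 168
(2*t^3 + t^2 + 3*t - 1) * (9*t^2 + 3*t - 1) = 18*t^5 + 15*t^4 + 28*t^3 - t^2 - 6*t + 1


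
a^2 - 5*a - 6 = (a - 6)*(a + 1)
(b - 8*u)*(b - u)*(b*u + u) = b^3*u - 9*b^2*u^2 + b^2*u + 8*b*u^3 - 9*b*u^2 + 8*u^3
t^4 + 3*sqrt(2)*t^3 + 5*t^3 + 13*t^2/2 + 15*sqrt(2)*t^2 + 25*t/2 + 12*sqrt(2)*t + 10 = (t + 1)*(t + 4)*(t + sqrt(2)/2)*(t + 5*sqrt(2)/2)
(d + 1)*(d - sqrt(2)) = d^2 - sqrt(2)*d + d - sqrt(2)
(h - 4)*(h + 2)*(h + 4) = h^3 + 2*h^2 - 16*h - 32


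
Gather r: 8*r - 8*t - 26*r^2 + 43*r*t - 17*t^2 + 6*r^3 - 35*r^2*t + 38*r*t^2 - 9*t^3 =6*r^3 + r^2*(-35*t - 26) + r*(38*t^2 + 43*t + 8) - 9*t^3 - 17*t^2 - 8*t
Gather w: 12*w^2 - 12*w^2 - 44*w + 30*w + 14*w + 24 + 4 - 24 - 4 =0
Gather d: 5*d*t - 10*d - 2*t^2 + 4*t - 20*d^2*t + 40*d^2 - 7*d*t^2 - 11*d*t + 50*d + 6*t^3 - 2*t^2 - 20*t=d^2*(40 - 20*t) + d*(-7*t^2 - 6*t + 40) + 6*t^3 - 4*t^2 - 16*t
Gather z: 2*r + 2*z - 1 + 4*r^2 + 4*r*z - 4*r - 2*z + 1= 4*r^2 + 4*r*z - 2*r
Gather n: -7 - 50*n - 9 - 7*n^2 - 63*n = -7*n^2 - 113*n - 16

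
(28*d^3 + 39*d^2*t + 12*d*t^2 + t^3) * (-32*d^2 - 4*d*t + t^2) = -896*d^5 - 1360*d^4*t - 512*d^3*t^2 - 41*d^2*t^3 + 8*d*t^4 + t^5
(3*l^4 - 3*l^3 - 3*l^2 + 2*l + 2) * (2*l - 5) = 6*l^5 - 21*l^4 + 9*l^3 + 19*l^2 - 6*l - 10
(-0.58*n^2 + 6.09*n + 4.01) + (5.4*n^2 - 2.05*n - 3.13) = 4.82*n^2 + 4.04*n + 0.88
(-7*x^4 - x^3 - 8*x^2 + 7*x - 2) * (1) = -7*x^4 - x^3 - 8*x^2 + 7*x - 2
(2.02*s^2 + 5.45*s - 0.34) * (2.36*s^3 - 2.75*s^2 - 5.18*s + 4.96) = 4.7672*s^5 + 7.307*s^4 - 26.2535*s^3 - 17.2768*s^2 + 28.7932*s - 1.6864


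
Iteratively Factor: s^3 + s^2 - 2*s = (s)*(s^2 + s - 2) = s*(s + 2)*(s - 1)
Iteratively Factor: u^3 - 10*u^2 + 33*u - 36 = (u - 4)*(u^2 - 6*u + 9) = (u - 4)*(u - 3)*(u - 3)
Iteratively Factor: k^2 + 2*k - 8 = (k + 4)*(k - 2)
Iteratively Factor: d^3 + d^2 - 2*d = (d)*(d^2 + d - 2) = d*(d + 2)*(d - 1)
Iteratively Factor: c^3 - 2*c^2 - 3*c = (c + 1)*(c^2 - 3*c) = (c - 3)*(c + 1)*(c)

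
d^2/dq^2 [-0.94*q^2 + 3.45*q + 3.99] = -1.88000000000000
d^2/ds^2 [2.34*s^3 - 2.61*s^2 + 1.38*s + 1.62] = 14.04*s - 5.22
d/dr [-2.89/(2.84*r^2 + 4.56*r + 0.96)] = (16.4152*r + 13.1784)/(2.84*r^2 + 4.56*r + 0.96)^2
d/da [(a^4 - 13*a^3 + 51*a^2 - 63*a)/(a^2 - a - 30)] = 2*(a^5 - 8*a^4 - 47*a^3 + 591*a^2 - 1530*a + 945)/(a^4 - 2*a^3 - 59*a^2 + 60*a + 900)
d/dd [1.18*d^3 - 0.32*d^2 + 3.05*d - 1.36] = 3.54*d^2 - 0.64*d + 3.05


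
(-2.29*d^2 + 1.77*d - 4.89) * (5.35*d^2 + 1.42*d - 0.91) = -12.2515*d^4 + 6.2177*d^3 - 21.5642*d^2 - 8.5545*d + 4.4499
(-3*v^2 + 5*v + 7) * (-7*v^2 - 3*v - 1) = 21*v^4 - 26*v^3 - 61*v^2 - 26*v - 7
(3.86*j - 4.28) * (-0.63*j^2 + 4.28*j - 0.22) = -2.4318*j^3 + 19.2172*j^2 - 19.1676*j + 0.9416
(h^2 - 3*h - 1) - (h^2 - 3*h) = -1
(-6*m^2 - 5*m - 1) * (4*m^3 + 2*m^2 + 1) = -24*m^5 - 32*m^4 - 14*m^3 - 8*m^2 - 5*m - 1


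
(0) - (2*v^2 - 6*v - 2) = -2*v^2 + 6*v + 2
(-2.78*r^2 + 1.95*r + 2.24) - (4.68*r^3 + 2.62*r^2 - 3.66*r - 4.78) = -4.68*r^3 - 5.4*r^2 + 5.61*r + 7.02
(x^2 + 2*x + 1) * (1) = x^2 + 2*x + 1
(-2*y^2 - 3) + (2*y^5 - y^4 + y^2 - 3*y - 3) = 2*y^5 - y^4 - y^2 - 3*y - 6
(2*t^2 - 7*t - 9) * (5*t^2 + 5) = 10*t^4 - 35*t^3 - 35*t^2 - 35*t - 45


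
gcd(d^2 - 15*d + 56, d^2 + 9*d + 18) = 1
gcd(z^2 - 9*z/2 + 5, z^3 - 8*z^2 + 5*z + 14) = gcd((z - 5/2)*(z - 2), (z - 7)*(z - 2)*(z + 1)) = z - 2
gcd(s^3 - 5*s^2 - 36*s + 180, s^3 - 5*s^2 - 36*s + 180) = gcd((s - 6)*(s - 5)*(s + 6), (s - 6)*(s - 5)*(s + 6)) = s^3 - 5*s^2 - 36*s + 180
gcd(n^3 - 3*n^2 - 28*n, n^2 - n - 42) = n - 7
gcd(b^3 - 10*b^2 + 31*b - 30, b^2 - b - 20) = b - 5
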